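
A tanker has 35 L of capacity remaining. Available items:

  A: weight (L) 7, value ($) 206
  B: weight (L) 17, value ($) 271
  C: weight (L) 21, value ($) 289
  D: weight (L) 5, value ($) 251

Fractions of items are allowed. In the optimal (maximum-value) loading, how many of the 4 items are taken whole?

Ratios (sorted): D 50.20, A 29.43, B 15.94, C 13.76
take D (5 @ 251); take A (7 @ 206); take B (17 @ 271); take 6/21 of C → 82.57. Capacity used 35/35.
3 item(s) taken whole; one partial (take 6/21 of C).

3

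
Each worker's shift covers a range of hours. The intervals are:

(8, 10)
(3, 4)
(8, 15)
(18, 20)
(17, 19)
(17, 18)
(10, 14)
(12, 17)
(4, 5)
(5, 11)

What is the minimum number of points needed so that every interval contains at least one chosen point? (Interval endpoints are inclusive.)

4

Process intervals by earliest right end; each time one isn't hit yet, stab at its right endpoint.
Sorted: [3,4] [4,5] [8,10] [5,11] [10,14] [8,15] [12,17] [17,18] [17,19] [18,20]
{[3,4],[4,5]} hit by 4; {[8,10],[5,11],[10,14],[8,15]} hit by 10; {[12,17],[17,18],[17,19]} hit by 17; {[18,20]} hit by 20.
Points: 4, 10, 17, 20 (4 total).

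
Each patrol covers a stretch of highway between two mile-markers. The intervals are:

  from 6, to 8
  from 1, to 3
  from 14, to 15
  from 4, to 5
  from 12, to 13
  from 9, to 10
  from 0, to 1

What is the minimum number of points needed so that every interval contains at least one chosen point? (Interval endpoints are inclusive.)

Sorted: [0,1] [1,3] [4,5] [6,8] [9,10] [12,13] [14,15]
{[0,1],[1,3]} hit by 1; {[4,5]} hit by 5; {[6,8]} hit by 8; {[9,10]} hit by 10; {[12,13]} hit by 13; {[14,15]} hit by 15.
Points: 1, 5, 8, 10, 13, 15 (6 total).

6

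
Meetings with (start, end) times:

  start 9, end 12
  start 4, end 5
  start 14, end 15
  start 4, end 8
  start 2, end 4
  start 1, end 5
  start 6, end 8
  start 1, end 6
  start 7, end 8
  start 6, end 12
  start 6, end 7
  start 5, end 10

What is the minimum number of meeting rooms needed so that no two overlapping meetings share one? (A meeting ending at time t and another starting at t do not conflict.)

Events (time:±→running): 1:+→1 1:+→2 2:+→3 4:-→2 4:+→3 4:+→4 5:-→3 5:-→2 5:+→3 6:-→2 6:+→3 6:+→4 6:+→5 … peak 5.

5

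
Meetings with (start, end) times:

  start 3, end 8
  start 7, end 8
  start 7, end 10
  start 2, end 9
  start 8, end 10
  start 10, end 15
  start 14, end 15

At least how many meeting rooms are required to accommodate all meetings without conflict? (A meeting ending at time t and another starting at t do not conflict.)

The answer is the maximum number of intervals overlapping at any instant.
Events (time:±→running): 2:+→1 3:+→2 7:+→3 7:+→4 … peak 4.

4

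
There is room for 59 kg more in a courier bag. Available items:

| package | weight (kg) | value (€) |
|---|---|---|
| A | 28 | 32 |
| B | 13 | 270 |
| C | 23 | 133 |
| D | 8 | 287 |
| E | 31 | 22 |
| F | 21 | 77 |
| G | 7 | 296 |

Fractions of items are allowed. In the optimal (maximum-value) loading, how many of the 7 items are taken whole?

Ratios (sorted): G 42.29, D 35.88, B 20.77, C 5.78, F 3.67, A 1.14, E 0.71
take G (7 @ 296); take D (8 @ 287); take B (13 @ 270); take C (23 @ 133); take 8/21 of F → 29.33. Capacity used 59/59.
4 item(s) taken whole; one partial (take 8/21 of F).

4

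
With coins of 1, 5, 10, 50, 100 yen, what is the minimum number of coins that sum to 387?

10

Greedy: take as many of the largest coin as possible, then repeat with the remainder.
387 = 3×100 + 1×50 + 3×10 + 1×5 + 2×1
Total coins = 3 + 1 + 3 + 1 + 2 = 10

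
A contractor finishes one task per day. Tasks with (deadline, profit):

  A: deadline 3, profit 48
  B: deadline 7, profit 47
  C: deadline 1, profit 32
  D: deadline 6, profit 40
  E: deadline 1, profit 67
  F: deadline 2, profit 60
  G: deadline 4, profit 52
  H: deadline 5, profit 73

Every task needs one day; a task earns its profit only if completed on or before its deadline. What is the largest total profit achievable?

Sort by profit descending; place each in the latest free slot ≤ its deadline.
By profit: H(d5,73), E(d1,67), F(d2,60), G(d4,52), A(d3,48), B(d7,47), D(d6,40), C(d1,32)
H→slot 5; E→slot 1; F→slot 2; G→slot 4; A→slot 3; B→slot 7; D→slot 6; C skipped.
Profit = 67 + 60 + 48 + 52 + 73 + 40 + 47 = 387

387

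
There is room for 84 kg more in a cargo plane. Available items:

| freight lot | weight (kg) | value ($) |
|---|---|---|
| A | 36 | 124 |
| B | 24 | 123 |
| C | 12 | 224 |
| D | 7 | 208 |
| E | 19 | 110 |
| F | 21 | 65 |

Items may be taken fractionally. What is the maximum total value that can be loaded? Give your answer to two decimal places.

Ratios (sorted): D 29.71, C 18.67, E 5.79, B 5.12, A 3.44, F 3.10
take D (7 @ 208); take C (12 @ 224); take E (19 @ 110); take B (24 @ 123); take 22/36 of A → 75.78. Capacity used 84/84.
Total value = 740.78

740.78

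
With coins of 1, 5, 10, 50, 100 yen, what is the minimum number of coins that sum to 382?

9

Use the largest denomination that fits, subtract, and repeat.
382 − 3×100→82 − 1×50→32 − 3×10→2 − 2×1→0
Total coins = 3 + 1 + 3 + 2 = 9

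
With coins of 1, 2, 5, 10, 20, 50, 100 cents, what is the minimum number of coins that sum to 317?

Greedy: take as many of the largest coin as possible, then repeat with the remainder.
317 = 3×100 + 1×10 + 1×5 + 1×2
Total coins = 3 + 1 + 1 + 1 = 6

6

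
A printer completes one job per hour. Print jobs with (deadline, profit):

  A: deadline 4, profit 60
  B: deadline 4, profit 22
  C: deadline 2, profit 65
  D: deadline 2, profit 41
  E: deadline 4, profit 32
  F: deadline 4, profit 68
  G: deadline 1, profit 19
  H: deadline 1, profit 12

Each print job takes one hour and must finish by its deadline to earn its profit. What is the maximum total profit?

234

Take jobs in profit order; each goes to the latest open slot no later than its deadline.
By profit: F(d4,68), C(d2,65), A(d4,60), D(d2,41), E(d4,32), B(d4,22), G(d1,19), H(d1,12)
F→slot 4; C→slot 2; A→slot 3; D→slot 1; E skipped; B skipped; G skipped; H skipped.
Profit = 41 + 65 + 60 + 68 = 234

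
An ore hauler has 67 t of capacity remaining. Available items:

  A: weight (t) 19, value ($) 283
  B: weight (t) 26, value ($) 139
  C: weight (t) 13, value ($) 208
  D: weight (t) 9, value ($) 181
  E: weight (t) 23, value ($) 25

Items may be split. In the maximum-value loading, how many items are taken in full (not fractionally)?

4

Greedy by value/weight ratio, highest first.
Order: D (181/9=20.11) > C (208/13=16.00) > A (283/19=14.89) > B (139/26=5.35) > E (25/23=1.09)
Fill: take D (9 @ 181) → take C (13 @ 208) → take A (19 @ 283) → take B (26 @ 139); 67/67 used.
4 item(s) taken whole.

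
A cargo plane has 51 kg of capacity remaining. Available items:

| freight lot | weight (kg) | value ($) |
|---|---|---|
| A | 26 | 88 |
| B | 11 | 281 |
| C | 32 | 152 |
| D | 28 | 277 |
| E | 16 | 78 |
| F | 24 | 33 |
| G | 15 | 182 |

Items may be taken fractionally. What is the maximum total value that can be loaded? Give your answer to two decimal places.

Sort by value per unit weight and fill in that order.
Ratios (sorted): B 25.55, G 12.13, D 9.89, E 4.88, C 4.75, A 3.38, F 1.38
take B (11 @ 281); take G (15 @ 182); take 25/28 of D → 247.32. Capacity used 51/51.
Total value = 710.32

710.32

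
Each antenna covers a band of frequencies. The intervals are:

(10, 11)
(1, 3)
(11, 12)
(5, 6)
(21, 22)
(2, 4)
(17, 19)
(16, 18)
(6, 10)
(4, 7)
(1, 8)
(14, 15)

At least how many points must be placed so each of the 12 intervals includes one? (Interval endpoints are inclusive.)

Process intervals by earliest right end; each time one isn't hit yet, stab at its right endpoint.
By right end: [1,3]  [2,4]  [5,6]  [4,7]  [1,8]  [6,10]  [10,11]  [11,12]  [14,15]  [16,18]  [17,19]  [21,22]
[1,3] uncovered → point at 3; [5,6] uncovered → point at 6; [10,11] uncovered → point at 11; [14,15] uncovered → point at 15; [16,18] uncovered → point at 18; [21,22] uncovered → point at 22.
Points: 3, 6, 11, 15, 18, 22 (6 total).

6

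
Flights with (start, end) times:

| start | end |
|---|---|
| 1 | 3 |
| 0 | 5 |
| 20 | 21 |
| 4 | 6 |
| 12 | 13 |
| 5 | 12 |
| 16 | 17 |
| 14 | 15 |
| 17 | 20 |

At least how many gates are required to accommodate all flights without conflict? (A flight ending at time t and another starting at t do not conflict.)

2

Count concurrent intervals with a sweep; the peak is the room count.
Events (time:±→running): 0:+→1 1:+→2 … peak 2.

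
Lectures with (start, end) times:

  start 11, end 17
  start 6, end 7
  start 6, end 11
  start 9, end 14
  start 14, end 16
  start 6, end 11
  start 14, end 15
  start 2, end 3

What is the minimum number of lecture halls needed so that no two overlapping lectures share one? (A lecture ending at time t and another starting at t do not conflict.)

3

Count concurrent intervals with a sweep; the peak is the room count.
Events (time:±→running): 2:+→1 3:-→0 6:+→1 6:+→2 6:+→3 … peak 3.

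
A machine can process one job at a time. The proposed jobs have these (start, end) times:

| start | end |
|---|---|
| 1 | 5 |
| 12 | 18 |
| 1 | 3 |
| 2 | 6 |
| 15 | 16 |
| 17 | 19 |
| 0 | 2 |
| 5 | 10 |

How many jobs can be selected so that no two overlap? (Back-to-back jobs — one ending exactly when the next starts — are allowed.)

4

By end time: (0,2), (1,3), (1,5), (2,6), (5,10), (15,16), (12,18), (17,19).
Pick (0,2); next start ≥ 2 → (2,6); next start ≥ 6 → (15,16); next start ≥ 16 → (17,19).
Selected 4 jobs.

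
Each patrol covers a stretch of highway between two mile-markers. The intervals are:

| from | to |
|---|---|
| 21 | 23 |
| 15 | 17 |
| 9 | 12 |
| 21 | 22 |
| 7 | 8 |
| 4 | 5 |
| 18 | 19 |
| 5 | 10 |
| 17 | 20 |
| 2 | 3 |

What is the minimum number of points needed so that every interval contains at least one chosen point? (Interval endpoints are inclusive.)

7

Sorted: [2,3] [4,5] [7,8] [5,10] [9,12] [15,17] [18,19] [17,20] [21,22] [21,23]
{[2,3]} hit by 3; {[4,5]} hit by 5; {[7,8],[5,10]} hit by 8; {[9,12]} hit by 12; {[15,17]} hit by 17; {[18,19],[17,20]} hit by 19; {[21,22],[21,23]} hit by 22.
Points: 3, 5, 8, 12, 17, 19, 22 (7 total).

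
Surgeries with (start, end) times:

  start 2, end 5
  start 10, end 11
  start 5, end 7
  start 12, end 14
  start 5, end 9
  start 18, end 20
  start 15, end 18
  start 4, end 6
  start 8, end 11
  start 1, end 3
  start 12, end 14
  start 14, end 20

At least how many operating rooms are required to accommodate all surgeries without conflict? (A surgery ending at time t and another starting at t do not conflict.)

Count concurrent intervals with a sweep; the peak is the room count.
starts: [1, 2, 4, 5, 5, 8, 10, 12, 12, 14, 15, 18]
ends:   [3, 5, 6, 7, 9, 11, 11, 14, 14, 18, 20, 20]
s1→1 s2→2 e3→1 s4→2 e5→1 s5→2 s5→3  — peak 3.

3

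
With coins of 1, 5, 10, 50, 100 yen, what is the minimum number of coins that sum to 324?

9

324 = 3×100 + 2×10 + 4×1
Total coins = 3 + 2 + 4 = 9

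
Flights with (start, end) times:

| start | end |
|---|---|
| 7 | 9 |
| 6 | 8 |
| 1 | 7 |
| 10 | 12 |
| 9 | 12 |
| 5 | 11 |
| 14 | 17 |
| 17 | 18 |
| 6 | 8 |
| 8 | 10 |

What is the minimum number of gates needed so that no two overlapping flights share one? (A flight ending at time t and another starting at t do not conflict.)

Events (time:±→running): 1:+→1 5:+→2 6:+→3 6:+→4 … peak 4.

4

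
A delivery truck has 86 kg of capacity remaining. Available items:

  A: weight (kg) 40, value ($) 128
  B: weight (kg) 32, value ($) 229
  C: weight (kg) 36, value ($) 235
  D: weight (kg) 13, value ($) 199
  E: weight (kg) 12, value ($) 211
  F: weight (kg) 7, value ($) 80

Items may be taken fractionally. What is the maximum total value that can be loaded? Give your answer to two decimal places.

862.61

Greedy by value/weight ratio, highest first.
Ratios (sorted): E 17.58, D 15.31, F 11.43, B 7.16, C 6.53, A 3.20
take E (12 @ 211); take D (13 @ 199); take F (7 @ 80); take B (32 @ 229); take 22/36 of C → 143.61. Capacity used 86/86.
Total value = 862.61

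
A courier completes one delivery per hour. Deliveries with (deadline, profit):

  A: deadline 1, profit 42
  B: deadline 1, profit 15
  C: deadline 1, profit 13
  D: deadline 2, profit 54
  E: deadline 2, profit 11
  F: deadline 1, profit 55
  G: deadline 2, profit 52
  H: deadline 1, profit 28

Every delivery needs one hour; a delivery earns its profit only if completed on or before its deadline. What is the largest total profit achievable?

109

Profit order: F=55 D=54 G=52 A=42 H=28 B=15 C=13 E=11
Assign: F→slot 1, D→slot 2, G skipped, A skipped, H skipped, B skipped, C skipped, E skipped.
Slots: [1:F] [2:D]
Profit = 55 + 54 = 109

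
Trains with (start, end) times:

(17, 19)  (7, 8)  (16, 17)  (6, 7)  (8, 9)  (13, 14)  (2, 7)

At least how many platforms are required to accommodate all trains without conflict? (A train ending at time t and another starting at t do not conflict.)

2

Events (time:±→running): 2:+→1 6:+→2 … peak 2.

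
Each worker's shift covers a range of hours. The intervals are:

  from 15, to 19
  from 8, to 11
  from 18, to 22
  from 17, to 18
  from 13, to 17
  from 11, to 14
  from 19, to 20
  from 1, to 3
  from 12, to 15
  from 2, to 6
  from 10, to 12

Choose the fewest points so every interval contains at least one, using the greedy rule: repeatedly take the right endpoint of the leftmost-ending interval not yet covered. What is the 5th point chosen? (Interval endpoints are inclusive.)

Sort by right endpoint; whenever an interval is uncovered, place a point at its right end.
By right end: [1,3]  [2,6]  [8,11]  [10,12]  [11,14]  [12,15]  [13,17]  [17,18]  [15,19]  [19,20]  [18,22]
[1,3] uncovered → point at 3; [8,11] uncovered → point at 11; [12,15] uncovered → point at 15; [17,18] uncovered → point at 18; [19,20] uncovered → point at 20.
Points: 3, 11, 15, 18, 20 (5 total).

20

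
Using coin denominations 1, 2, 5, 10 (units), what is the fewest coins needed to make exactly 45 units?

Greedy: take as many of the largest coin as possible, then repeat with the remainder.
45 − 4×10→5 − 1×5→0
Total coins = 4 + 1 = 5

5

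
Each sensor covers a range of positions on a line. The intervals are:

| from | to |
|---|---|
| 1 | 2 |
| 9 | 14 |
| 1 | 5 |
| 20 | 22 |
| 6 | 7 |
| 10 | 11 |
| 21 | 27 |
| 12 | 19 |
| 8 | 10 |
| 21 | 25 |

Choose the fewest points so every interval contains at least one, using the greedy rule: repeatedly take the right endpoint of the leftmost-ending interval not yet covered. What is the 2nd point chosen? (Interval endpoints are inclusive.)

7

Sorted: [1,2] [1,5] [6,7] [8,10] [10,11] [9,14] [12,19] [20,22] [21,25] [21,27]
{[1,2],[1,5]} hit by 2; {[6,7]} hit by 7; {[8,10],[10,11],[9,14]} hit by 10; {[12,19]} hit by 19; {[20,22],[21,25],[21,27]} hit by 22.
Points: 2, 7, 10, 19, 22 (5 total).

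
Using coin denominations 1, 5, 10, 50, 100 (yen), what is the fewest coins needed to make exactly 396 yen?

396 − 3×100→96 − 1×50→46 − 4×10→6 − 1×5→1 − 1×1→0
Total coins = 3 + 1 + 4 + 1 + 1 = 10

10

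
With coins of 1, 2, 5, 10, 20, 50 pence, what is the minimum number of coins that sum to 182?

6

182 − 3×50→32 − 1×20→12 − 1×10→2 − 1×2→0
Total coins = 3 + 1 + 1 + 1 = 6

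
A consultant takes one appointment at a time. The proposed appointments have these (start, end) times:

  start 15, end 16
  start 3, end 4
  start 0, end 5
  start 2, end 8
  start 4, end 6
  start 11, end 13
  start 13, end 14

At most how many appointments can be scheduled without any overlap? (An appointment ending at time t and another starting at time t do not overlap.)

Sorted by end: (3,4)  (0,5)  (4,6)  (2,8)  (11,13)  (13,14)  (15,16)
take (3,4); take (4,6); skip (2,8); take (11,13); take (13,14); take (15,16).
Selected 5 appointments.

5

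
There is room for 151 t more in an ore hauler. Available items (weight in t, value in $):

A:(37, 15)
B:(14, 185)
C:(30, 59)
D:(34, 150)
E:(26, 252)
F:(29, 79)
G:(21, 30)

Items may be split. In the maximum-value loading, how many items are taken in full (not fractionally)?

5

Sort by value per unit weight and fill in that order.
Ratios (sorted): B 13.21, E 9.69, D 4.41, F 2.72, C 1.97, G 1.43, A 0.41
take B (14 @ 185); take E (26 @ 252); take D (34 @ 150); take F (29 @ 79); take C (30 @ 59); take 18/21 of G → 25.71. Capacity used 151/151.
5 item(s) taken whole; one partial (take 18/21 of G).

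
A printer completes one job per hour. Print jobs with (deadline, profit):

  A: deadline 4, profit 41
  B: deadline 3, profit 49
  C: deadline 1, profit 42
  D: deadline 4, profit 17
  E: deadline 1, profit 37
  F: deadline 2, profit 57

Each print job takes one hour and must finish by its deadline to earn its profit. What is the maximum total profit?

Take jobs in profit order; each goes to the latest open slot no later than its deadline.
Profit order: F=57 B=49 C=42 A=41 E=37 D=17
Assign: F→slot 2, B→slot 3, C→slot 1, A→slot 4, E skipped, D skipped.
Slots: [1:C] [2:F] [3:B] [4:A]
Profit = 42 + 57 + 49 + 41 = 189

189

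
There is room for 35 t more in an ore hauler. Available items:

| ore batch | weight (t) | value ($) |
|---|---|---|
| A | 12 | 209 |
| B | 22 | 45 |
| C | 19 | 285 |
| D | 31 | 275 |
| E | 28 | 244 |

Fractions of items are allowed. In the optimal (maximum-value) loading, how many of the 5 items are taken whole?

2

Ratios (sorted): A 17.42, C 15.00, D 8.87, E 8.71, B 2.05
take A (12 @ 209); take C (19 @ 285); take 4/31 of D → 35.48. Capacity used 35/35.
2 item(s) taken whole; one partial (take 4/31 of D).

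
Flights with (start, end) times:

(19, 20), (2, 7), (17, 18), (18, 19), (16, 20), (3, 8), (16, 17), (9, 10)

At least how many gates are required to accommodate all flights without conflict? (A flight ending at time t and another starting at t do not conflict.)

2

Events (time:±→running): 2:+→1 3:+→2 … peak 2.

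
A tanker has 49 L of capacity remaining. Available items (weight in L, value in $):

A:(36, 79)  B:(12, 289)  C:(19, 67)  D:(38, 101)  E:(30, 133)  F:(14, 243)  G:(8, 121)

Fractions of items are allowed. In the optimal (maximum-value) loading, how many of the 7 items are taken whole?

3

Greedy by value/weight ratio, highest first.
Ratios (sorted): B 24.08, F 17.36, G 15.12, E 4.43, C 3.53, D 2.66, A 2.19
take B (12 @ 289); take F (14 @ 243); take G (8 @ 121); take 15/30 of E → 66.50. Capacity used 49/49.
3 item(s) taken whole; one partial (take 15/30 of E).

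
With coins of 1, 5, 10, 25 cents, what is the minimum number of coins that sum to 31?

Greedy: take as many of the largest coin as possible, then repeat with the remainder.
31 = 1×25 + 1×5 + 1×1
Total coins = 1 + 1 + 1 = 3

3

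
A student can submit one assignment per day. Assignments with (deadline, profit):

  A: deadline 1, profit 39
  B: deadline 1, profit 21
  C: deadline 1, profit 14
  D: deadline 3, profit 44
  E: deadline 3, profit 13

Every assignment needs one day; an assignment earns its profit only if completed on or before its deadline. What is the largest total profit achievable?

By profit: D(d3,44), A(d1,39), B(d1,21), C(d1,14), E(d3,13)
D→slot 3; A→slot 1; B skipped; C skipped; E→slot 2.
Profit = 39 + 13 + 44 = 96

96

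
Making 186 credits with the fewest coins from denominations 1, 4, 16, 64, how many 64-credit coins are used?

Use the largest denomination that fits, subtract, and repeat.
186 = 2×64 + 3×16 + 2×4 + 2×1
Count of 64: 2

2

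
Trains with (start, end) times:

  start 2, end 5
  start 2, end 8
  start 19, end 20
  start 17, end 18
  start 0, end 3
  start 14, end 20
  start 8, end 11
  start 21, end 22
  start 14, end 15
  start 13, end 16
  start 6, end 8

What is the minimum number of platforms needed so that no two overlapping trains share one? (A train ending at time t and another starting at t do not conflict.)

3

The answer is the maximum number of intervals overlapping at any instant.
starts: [0, 2, 2, 6, 8, 13, 14, 14, 17, 19, 21]
ends:   [3, 5, 8, 8, 11, 15, 16, 18, 20, 20, 22]
s0→1 s2→2 s2→3  — peak 3.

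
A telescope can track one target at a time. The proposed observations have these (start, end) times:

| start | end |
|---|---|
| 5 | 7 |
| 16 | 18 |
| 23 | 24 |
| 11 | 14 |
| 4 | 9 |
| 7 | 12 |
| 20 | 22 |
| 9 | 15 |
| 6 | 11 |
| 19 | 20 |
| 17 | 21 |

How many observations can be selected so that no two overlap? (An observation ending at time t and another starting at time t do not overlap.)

Greedy by earliest finish: after sorting by end time, pick each interval compatible with the last pick.
Sorted by end: (5,7)  (4,9)  (6,11)  (7,12)  (11,14)  (9,15)  (16,18)  (19,20)  (17,21)  (20,22)  (23,24)
take (5,7); skip (6,11); take (7,12); skip (9,15); take (16,18); take (19,20); take (20,22); take (23,24).
Selected 6 observations.

6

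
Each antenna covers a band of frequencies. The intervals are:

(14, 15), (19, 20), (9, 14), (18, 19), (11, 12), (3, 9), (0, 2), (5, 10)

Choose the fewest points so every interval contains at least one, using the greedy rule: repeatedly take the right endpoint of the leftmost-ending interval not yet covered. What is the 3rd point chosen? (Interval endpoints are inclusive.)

12

Process intervals by earliest right end; each time one isn't hit yet, stab at its right endpoint.
Sorted: [0,2] [3,9] [5,10] [11,12] [9,14] [14,15] [18,19] [19,20]
{[0,2]} hit by 2; {[3,9],[5,10]} hit by 9; {[11,12],[9,14]} hit by 12; {[14,15]} hit by 15; {[18,19],[19,20]} hit by 19.
Points: 2, 9, 12, 15, 19 (5 total).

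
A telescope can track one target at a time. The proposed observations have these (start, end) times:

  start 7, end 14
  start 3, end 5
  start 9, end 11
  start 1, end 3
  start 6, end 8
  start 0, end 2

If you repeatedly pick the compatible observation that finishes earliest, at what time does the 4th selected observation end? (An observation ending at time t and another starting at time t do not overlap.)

11

Order by finish time; keep every interval that doesn't clash with the previous kept one.
Sorted by end: (0,2)  (1,3)  (3,5)  (6,8)  (9,11)  (7,14)
take (0,2); take (3,5); take (6,8); take (9,11).
Selected: (0,2) (3,5) (6,8) (9,11)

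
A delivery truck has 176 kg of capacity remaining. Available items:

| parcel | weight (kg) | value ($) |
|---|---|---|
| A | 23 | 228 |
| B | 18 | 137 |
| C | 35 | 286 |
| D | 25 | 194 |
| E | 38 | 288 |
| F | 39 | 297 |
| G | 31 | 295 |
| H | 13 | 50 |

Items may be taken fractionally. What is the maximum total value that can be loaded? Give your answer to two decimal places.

1474.89

Sort by value per unit weight and fill in that order.
Ratios (sorted): A 9.91, G 9.52, C 8.17, D 7.76, F 7.62, B 7.61, E 7.58, H 3.85
take A (23 @ 228); take G (31 @ 295); take C (35 @ 286); take D (25 @ 194); take F (39 @ 297); take B (18 @ 137); take 5/38 of E → 37.89. Capacity used 176/176.
Total value = 1474.89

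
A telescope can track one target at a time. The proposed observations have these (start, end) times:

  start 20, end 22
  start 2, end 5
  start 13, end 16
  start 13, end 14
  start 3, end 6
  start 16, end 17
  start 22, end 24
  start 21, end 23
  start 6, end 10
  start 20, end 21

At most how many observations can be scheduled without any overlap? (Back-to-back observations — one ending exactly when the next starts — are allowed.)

6

Order by finish time; keep every interval that doesn't clash with the previous kept one.
By end time: (2,5), (3,6), (6,10), (13,14), (13,16), (16,17), (20,21), (20,22), (21,23), (22,24).
Pick (2,5); next start ≥ 5 → (6,10); next start ≥ 10 → (13,14); next start ≥ 14 → (16,17); next start ≥ 17 → (20,21); next start ≥ 21 → (21,23).
Selected 6 observations.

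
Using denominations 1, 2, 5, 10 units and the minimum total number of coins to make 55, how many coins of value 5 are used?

1

Greedy: take as many of the largest coin as possible, then repeat with the remainder.
55 − 5×10→5 − 1×5→0
Count of 5: 1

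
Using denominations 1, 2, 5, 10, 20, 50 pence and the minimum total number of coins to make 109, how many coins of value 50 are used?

Use the largest denomination that fits, subtract, and repeat.
109 − 2×50→9 − 1×5→4 − 2×2→0
Count of 50: 2

2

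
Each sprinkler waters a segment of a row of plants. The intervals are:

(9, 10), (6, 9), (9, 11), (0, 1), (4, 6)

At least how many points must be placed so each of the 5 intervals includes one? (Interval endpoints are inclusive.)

3

By right end: [0,1]  [4,6]  [6,9]  [9,10]  [9,11]
[0,1] uncovered → point at 1; [4,6] uncovered → point at 6; [9,10] uncovered → point at 10.
Points: 1, 6, 10 (3 total).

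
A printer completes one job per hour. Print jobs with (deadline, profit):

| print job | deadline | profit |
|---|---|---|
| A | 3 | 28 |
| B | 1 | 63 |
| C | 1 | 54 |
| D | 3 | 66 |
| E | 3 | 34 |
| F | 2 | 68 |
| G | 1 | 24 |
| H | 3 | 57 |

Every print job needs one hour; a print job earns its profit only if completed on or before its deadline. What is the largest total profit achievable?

Take jobs in profit order; each goes to the latest open slot no later than its deadline.
By profit: F(d2,68), D(d3,66), B(d1,63), H(d3,57), C(d1,54), E(d3,34), A(d3,28), G(d1,24)
F→slot 2; D→slot 3; B→slot 1; H skipped; C skipped; E skipped; A skipped; G skipped.
Profit = 63 + 68 + 66 = 197

197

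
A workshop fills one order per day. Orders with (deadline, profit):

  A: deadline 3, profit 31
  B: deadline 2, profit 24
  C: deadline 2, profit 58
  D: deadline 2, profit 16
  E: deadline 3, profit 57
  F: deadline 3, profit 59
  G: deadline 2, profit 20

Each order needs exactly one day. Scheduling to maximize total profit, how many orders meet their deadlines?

3

By profit: F(d3,59), C(d2,58), E(d3,57), A(d3,31), B(d2,24), G(d2,20), D(d2,16)
F→slot 3; C→slot 2; E→slot 1; A skipped; B skipped; G skipped; D skipped.
3 of 7 scheduled.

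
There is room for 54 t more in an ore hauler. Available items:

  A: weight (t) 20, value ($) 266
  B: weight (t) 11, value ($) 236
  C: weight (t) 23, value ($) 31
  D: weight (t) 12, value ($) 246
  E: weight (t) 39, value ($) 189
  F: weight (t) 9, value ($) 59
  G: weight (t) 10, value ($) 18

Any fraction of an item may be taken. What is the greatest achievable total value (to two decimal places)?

816.69

Ratios (sorted): B 21.45, D 20.50, A 13.30, F 6.56, E 4.85, G 1.80, C 1.35
take B (11 @ 236); take D (12 @ 246); take A (20 @ 266); take F (9 @ 59); take 2/39 of E → 9.69. Capacity used 54/54.
Total value = 816.69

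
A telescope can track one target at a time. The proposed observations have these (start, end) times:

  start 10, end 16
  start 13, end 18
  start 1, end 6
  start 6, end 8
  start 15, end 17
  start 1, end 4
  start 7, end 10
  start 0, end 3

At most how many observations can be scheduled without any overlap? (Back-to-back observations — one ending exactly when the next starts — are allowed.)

Sorted by end: (0,3)  (1,4)  (1,6)  (6,8)  (7,10)  (10,16)  (15,17)  (13,18)
take (0,3); skip (1,6); take (6,8); take (10,16).
Selected 3 observations.

3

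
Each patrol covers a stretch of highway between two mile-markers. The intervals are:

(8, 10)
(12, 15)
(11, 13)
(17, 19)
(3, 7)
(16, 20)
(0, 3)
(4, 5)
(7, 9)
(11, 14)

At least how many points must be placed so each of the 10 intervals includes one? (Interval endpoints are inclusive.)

5

Sorted: [0,3] [4,5] [3,7] [7,9] [8,10] [11,13] [11,14] [12,15] [17,19] [16,20]
{[0,3]} hit by 3; {[4,5],[3,7]} hit by 5; {[7,9],[8,10]} hit by 9; {[11,13],[11,14],[12,15]} hit by 13; {[17,19],[16,20]} hit by 19.
Points: 3, 5, 9, 13, 19 (5 total).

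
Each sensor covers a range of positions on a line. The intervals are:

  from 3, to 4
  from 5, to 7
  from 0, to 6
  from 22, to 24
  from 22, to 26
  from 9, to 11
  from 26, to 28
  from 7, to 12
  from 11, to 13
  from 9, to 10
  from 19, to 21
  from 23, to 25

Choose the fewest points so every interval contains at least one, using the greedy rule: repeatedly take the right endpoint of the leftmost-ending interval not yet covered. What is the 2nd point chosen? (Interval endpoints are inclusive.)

7

Process intervals by earliest right end; each time one isn't hit yet, stab at its right endpoint.
By right end: [3,4]  [0,6]  [5,7]  [9,10]  [9,11]  [7,12]  [11,13]  [19,21]  [22,24]  [23,25]  [22,26]  [26,28]
[3,4] uncovered → point at 4; [5,7] uncovered → point at 7; [9,10] uncovered → point at 10; [11,13] uncovered → point at 13; [19,21] uncovered → point at 21; [22,24] uncovered → point at 24; [26,28] uncovered → point at 28.
Points: 4, 7, 10, 13, 21, 24, 28 (7 total).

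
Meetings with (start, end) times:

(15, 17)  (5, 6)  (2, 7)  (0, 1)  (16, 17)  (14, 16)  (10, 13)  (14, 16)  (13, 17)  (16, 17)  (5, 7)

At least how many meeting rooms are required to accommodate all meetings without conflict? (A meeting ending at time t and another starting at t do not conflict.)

4

The answer is the maximum number of intervals overlapping at any instant.
Events (time:±→running): 0:+→1 1:-→0 2:+→1 5:+→2 5:+→3 6:-→2 7:-→1 7:-→0 10:+→1 13:-→0 13:+→1 14:+→2 14:+→3 15:+→4 … peak 4.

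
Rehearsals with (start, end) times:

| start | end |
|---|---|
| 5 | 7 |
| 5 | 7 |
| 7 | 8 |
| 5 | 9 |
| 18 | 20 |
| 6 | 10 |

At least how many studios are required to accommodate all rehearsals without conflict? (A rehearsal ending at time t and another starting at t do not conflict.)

starts: [5, 5, 5, 6, 7, 18]
ends:   [7, 7, 8, 9, 10, 20]
s5→1 s5→2 s5→3 s6→4  — peak 4.

4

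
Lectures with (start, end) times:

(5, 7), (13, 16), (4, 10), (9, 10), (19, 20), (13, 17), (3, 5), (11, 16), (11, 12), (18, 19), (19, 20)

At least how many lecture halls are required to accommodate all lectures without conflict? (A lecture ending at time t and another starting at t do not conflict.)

starts: [3, 4, 5, 9, 11, 11, 13, 13, 18, 19, 19]
ends:   [5, 7, 10, 10, 12, 16, 16, 17, 19, 20, 20]
s3→1 s4→2 e5→1 s5→2 e7→1 s9→2 e10→1 e10→0 s11→1 s11→2 e12→1 s13→2 s13→3  — peak 3.

3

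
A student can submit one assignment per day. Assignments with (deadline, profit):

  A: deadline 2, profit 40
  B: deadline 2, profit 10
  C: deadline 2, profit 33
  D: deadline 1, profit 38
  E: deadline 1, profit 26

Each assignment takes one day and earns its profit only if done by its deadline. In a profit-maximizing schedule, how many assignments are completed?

2

By profit: A(d2,40), D(d1,38), C(d2,33), E(d1,26), B(d2,10)
A→slot 2; D→slot 1; C skipped; E skipped; B skipped.
2 of 5 scheduled.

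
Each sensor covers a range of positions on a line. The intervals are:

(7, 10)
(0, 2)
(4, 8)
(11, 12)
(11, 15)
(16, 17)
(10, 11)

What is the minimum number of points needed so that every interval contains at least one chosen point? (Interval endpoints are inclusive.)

4

Sorted: [0,2] [4,8] [7,10] [10,11] [11,12] [11,15] [16,17]
{[0,2]} hit by 2; {[4,8],[7,10]} hit by 8; {[10,11],[11,12],[11,15]} hit by 11; {[16,17]} hit by 17.
Points: 2, 8, 11, 17 (4 total).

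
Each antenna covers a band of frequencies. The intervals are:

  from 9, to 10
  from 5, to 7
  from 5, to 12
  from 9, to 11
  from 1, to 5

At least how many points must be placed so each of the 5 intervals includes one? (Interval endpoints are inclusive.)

2

Sorted: [1,5] [5,7] [9,10] [9,11] [5,12]
{[1,5],[5,7]} hit by 5; {[9,10],[9,11],[5,12]} hit by 10.
Points: 5, 10 (2 total).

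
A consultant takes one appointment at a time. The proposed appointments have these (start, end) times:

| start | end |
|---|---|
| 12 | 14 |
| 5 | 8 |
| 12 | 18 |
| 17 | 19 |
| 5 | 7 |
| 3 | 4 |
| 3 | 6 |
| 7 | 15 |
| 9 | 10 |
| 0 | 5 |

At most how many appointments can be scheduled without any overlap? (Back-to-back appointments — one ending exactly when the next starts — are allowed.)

5

Order by finish time; keep every interval that doesn't clash with the previous kept one.
By end time: (3,4), (0,5), (3,6), (5,7), (5,8), (9,10), (12,14), (7,15), (12,18), (17,19).
Pick (3,4); next start ≥ 4 → (5,7); next start ≥ 7 → (9,10); next start ≥ 10 → (12,14); next start ≥ 14 → (17,19).
Selected 5 appointments.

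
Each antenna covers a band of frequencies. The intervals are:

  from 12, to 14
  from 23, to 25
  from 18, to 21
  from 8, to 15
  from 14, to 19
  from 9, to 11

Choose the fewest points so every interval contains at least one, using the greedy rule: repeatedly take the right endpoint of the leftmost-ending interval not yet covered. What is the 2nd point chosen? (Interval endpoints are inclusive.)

14

Sort by right endpoint; whenever an interval is uncovered, place a point at its right end.
By right end: [9,11]  [12,14]  [8,15]  [14,19]  [18,21]  [23,25]
[9,11] uncovered → point at 11; [12,14] uncovered → point at 14; [18,21] uncovered → point at 21; [23,25] uncovered → point at 25.
Points: 11, 14, 21, 25 (4 total).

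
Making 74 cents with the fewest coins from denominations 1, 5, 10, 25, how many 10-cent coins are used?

Use the largest denomination that fits, subtract, and repeat.
74 = 2×25 + 2×10 + 4×1
Count of 10: 2

2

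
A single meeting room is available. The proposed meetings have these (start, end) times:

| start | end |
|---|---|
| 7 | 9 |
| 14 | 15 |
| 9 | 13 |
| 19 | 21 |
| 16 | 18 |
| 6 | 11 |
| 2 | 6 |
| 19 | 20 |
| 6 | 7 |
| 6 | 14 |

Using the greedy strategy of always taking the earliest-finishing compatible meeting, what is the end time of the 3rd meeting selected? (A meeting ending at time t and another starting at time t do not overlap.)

Sorted by end: (2,6)  (6,7)  (7,9)  (6,11)  (9,13)  (6,14)  (14,15)  (16,18)  (19,20)  (19,21)
take (2,6); take (6,7); take (7,9); take (9,13); skip (6,14); take (14,15); take (16,18); take (19,20).
Selected: (2,6) (6,7) (7,9) (9,13) (14,15) (16,18) (19,20)

9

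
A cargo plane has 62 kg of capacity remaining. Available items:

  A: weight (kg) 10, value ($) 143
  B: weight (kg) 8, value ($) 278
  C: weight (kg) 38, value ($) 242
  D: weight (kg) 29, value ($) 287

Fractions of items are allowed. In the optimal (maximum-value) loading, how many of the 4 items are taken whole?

3

Sort by value per unit weight and fill in that order.
Order: B (278/8=34.75) > A (143/10=14.30) > D (287/29=9.90) > C (242/38=6.37)
Fill: take B (8 @ 278) → take A (10 @ 143) → take D (29 @ 287) → take 15/38 of C → 95.53; 62/62 used.
3 item(s) taken whole; one partial (take 15/38 of C).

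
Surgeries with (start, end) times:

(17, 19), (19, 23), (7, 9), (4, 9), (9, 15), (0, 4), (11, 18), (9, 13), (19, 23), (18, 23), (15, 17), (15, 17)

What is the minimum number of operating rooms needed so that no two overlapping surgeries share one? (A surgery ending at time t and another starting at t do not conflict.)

3

Events (time:±→running): 0:+→1 4:-→0 4:+→1 7:+→2 9:-→1 9:-→0 9:+→1 9:+→2 11:+→3 … peak 3.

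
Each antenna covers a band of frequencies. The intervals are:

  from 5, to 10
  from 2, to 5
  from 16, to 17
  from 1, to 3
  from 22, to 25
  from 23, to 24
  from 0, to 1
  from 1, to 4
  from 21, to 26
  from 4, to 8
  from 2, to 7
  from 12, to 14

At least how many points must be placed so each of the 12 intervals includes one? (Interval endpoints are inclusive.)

5

Sort by right endpoint; whenever an interval is uncovered, place a point at its right end.
Sorted: [0,1] [1,3] [1,4] [2,5] [2,7] [4,8] [5,10] [12,14] [16,17] [23,24] [22,25] [21,26]
{[0,1],[1,3],[1,4]} hit by 1; {[2,5],[2,7],[4,8],[5,10]} hit by 5; {[12,14]} hit by 14; {[16,17]} hit by 17; {[23,24],[22,25],[21,26]} hit by 24.
Points: 1, 5, 14, 17, 24 (5 total).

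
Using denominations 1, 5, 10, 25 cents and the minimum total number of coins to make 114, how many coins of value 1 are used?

4

114 − 4×25→14 − 1×10→4 − 4×1→0
Count of 1: 4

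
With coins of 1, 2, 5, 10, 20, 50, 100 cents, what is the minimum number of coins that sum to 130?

130 = 1×100 + 1×20 + 1×10
Total coins = 1 + 1 + 1 = 3

3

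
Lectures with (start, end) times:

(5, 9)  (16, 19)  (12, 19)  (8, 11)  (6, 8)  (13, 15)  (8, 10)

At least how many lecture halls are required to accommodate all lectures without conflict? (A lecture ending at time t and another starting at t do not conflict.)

3

starts: [5, 6, 8, 8, 12, 13, 16]
ends:   [8, 9, 10, 11, 15, 19, 19]
s5→1 s6→2 e8→1 s8→2 s8→3  — peak 3.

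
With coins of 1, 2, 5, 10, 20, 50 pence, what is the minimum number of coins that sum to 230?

6

Greedy: take as many of the largest coin as possible, then repeat with the remainder.
230 = 4×50 + 1×20 + 1×10
Total coins = 4 + 1 + 1 = 6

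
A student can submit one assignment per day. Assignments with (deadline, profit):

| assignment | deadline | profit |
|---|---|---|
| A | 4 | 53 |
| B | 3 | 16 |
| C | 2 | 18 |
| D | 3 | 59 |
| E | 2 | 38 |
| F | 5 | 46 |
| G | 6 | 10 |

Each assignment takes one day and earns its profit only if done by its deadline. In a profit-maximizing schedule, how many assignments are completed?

Take jobs in profit order; each goes to the latest open slot no later than its deadline.
Profit order: D=59 A=53 F=46 E=38 C=18 B=16 G=10
Assign: D→slot 3, A→slot 4, F→slot 5, E→slot 2, C→slot 1, B skipped, G→slot 6.
Slots: [1:C] [2:E] [3:D] [4:A] [5:F] [6:G]
6 of 7 scheduled.

6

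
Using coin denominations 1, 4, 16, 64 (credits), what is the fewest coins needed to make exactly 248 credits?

8

248 − 3×64→56 − 3×16→8 − 2×4→0
Total coins = 3 + 3 + 2 = 8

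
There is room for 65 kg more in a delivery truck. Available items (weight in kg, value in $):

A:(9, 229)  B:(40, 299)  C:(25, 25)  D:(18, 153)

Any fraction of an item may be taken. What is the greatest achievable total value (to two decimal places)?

Ratios (sorted): A 25.44, D 8.50, B 7.47, C 1.00
take A (9 @ 229); take D (18 @ 153); take 38/40 of B → 284.05. Capacity used 65/65.
Total value = 666.05

666.05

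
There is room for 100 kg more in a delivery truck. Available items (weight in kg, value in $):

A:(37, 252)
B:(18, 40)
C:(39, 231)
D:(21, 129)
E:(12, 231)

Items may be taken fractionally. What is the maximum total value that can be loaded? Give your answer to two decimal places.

Greedy by value/weight ratio, highest first.
Ratios (sorted): E 19.25, A 6.81, D 6.14, C 5.92, B 2.22
take E (12 @ 231); take A (37 @ 252); take D (21 @ 129); take 30/39 of C → 177.69. Capacity used 100/100.
Total value = 789.69

789.69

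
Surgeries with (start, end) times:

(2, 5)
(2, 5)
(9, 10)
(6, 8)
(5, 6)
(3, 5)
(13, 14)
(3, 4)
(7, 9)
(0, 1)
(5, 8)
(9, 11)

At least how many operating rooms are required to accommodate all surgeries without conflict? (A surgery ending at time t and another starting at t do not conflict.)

starts: [0, 2, 2, 3, 3, 5, 5, 6, 7, 9, 9, 13]
ends:   [1, 4, 5, 5, 5, 6, 8, 8, 9, 10, 11, 14]
s0→1 e1→0 s2→1 s2→2 s3→3 s3→4  — peak 4.

4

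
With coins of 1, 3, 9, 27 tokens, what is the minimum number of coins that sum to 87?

Greedy: take as many of the largest coin as possible, then repeat with the remainder.
87 = 3×27 + 2×3
Total coins = 3 + 2 = 5

5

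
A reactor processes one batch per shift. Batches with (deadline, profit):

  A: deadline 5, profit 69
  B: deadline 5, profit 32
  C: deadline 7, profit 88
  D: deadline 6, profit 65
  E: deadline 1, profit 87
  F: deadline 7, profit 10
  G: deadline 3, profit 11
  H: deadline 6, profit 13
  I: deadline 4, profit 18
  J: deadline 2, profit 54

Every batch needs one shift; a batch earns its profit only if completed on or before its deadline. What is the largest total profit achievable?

413

Take jobs in profit order; each goes to the latest open slot no later than its deadline.
By profit: C(d7,88), E(d1,87), A(d5,69), D(d6,65), J(d2,54), B(d5,32), I(d4,18), H(d6,13), G(d3,11), F(d7,10)
C→slot 7; E→slot 1; A→slot 5; D→slot 6; J→slot 2; B→slot 4; I→slot 3; H skipped; G skipped; F skipped.
Profit = 87 + 54 + 18 + 32 + 69 + 65 + 88 = 413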